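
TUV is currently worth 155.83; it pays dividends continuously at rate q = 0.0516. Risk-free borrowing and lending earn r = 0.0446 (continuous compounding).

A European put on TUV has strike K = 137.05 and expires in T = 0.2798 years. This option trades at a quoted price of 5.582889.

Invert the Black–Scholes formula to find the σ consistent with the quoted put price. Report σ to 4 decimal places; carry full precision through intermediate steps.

At σ = 0.4170 the Black–Scholes value reproduces the quote:
σ√T = 0.417·√0.2798 = 0.220577
d₁ = (ln(S/K) + (r−q+σ²/2)T) / (σ√T) = (ln(155.83/137.05) + (0.0446−0.0516+0.417²/2)·0.2798) / 0.220577 = (0.128420 + 0.022368) / 0.220577 = 0.683609
d₂ = d₁ − σ√T = 0.683609 − 0.220577 = 0.463032
e^{−rT} = 0.987598
e^{−qT} = 0.985666
N(−d₁) = 0.247111,  N(−d₂) = 0.321671
V = K·e^{−rT}·N(−d₂) − S·e^{−qT}·N(−d₁) = 43.538241 − 37.955352 = 5.582889 (the quoted price), and the Black–Scholes price is strictly increasing in σ, so σ is unique

sigma = 0.4170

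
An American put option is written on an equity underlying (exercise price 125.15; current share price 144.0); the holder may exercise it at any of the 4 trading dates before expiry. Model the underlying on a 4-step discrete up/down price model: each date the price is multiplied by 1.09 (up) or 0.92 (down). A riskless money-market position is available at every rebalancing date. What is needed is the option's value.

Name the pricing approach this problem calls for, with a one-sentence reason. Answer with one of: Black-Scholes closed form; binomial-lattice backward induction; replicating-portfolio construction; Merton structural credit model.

Key observation: early exercise of the strike-125.15 put must be checked at each of the 4 dates (spot 144), which forces a node-by-node comparison of intrinsic and continuation value backward from expiry.

framework: binomial-lattice backward induction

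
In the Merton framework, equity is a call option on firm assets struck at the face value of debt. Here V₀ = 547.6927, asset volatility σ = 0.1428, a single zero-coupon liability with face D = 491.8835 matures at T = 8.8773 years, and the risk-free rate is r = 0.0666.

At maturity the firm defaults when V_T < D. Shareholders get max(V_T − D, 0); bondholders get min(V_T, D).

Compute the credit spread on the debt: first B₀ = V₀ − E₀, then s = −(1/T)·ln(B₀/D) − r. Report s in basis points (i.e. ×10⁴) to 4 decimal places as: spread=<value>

spread=14.1417

With assets at 547.6927 and a single debt payment of 491.8835 at 8.8773 years:
d₁ = [ln(V₀/D) + (r + σ²/2)T] / (σ√T)
   = [ln(547.6927/491.8835) + (0.0666 + 0.5·0.1428²)·8.8773] / (0.1428·√8.8773)
   = [0.107472 + 0.681740] / 0.425470 = 1.854921
d₂ = d₁ − σ√T = 1.854921 − 0.425470 = 1.429452
N(d₁) = 0.968196,  N(d₂) = 0.923563,  e^(−rT) = 0.553647
E₀ = V₀·N(d₁) − D·e^(−rT)·N(d₂)
   = 547.6927·0.968196 − 491.8835·0.553647·0.923563 = 278.760394
B₀ = V₀ − E₀ = 547.6927 − 278.760394 = 268.932306
spread = −(1/T)·ln(B₀/D) − r = −(1/8.8773)·ln(268.932306/491.8835) − 0.0666 = 0.00141417
in basis points: 0.00141417 × 10⁴ = 14.1417 bp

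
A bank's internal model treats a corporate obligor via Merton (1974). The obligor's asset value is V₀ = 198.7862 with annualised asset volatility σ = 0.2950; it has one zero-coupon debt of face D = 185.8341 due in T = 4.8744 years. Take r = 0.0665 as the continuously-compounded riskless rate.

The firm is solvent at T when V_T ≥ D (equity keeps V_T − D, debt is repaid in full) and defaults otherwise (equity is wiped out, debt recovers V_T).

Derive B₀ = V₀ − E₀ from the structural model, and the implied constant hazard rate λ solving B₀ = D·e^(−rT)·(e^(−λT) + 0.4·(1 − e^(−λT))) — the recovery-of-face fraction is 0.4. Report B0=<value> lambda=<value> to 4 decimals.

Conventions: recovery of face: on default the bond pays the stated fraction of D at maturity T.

B0=116.9657 lambda=0.0499

With assets at 198.7862 and a single debt payment of 185.8341 at 4.8744 years:
d₁ = [ln(V₀/D) + (r + σ²/2)T] / (σ√T)
   = [ln(198.7862/185.8341) + (0.0665 + 0.5·0.2950²)·4.8744] / (0.2950·√4.8744)
   = [0.067376 + 0.536245] / 0.651302 = 0.926790
d₂ = d₁ − σ√T = 0.926790 − 0.651302 = 0.275488
N(d₁) = 0.822982,  N(d₂) = 0.608529,  e^(−rT) = 0.723143
E₀ = V₀·N(d₁) − D·e^(−rT)·N(d₂)
   = 198.7862·0.822982 − 185.8341·0.723143·0.608529 = 81.820477
B₀ = V₀ − E₀ = 198.7862 − 81.820477 = 116.965723
e^(−λT) = (B₀·e^(rT)/D − 0.4)/(1 − 0.4) = (116.9657·1.382851/185.8341 − 0.4)/0.6 = 0.78396575
λ = −ln(0.78396575)/4.8744 = 0.049932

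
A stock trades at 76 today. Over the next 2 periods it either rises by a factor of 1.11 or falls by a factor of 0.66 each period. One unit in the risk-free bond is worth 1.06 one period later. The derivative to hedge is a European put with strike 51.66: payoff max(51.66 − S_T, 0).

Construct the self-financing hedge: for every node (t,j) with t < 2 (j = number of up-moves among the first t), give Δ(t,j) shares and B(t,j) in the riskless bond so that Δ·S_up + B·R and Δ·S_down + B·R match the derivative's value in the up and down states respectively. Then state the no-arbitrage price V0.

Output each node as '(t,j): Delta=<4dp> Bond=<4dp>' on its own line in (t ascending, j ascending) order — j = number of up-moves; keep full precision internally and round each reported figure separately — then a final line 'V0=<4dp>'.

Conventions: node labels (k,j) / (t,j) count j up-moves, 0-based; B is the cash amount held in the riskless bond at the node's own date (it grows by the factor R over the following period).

(0,0): Delta=-0.0569 Bond=4.5259
(1,0): Delta=-0.8220 Bond=43.1769
(1,1): Delta=0.0000 Bond=0.0000
V0=0.2039

Arbitrage-free pricing uses the up-move probability p* = (R−d)/(u−d) = 0.8889, discounting each step at R = 1.06.
At maturity the claim pays: V(2,0)=18.5544, V(2,1)=0.0000, V(2,2)=0.0000
(1,0): S=50.1600. Δ = (V_up−V_dn)/(S_up−S_dn) = (0.0000−18.5544)/(55.6776−33.1056) = -0.8220. V = [p*·0.0000 + (1−p*)·18.5544]/1.06 = 1.9449. B = V − Δ·S = 43.1769.
(1,1): S=84.3600. Δ = (V_up−V_dn)/(S_up−S_dn) = (0.0000−0.0000)/(93.6396−55.6776) = 0.0000. V = [p*·0.0000 + (1−p*)·0.0000]/1.06 = 0.0000. B = V − Δ·S = 0.0000.
(0,0): S=76.0000. Δ = (V_up−V_dn)/(S_up−S_dn) = (0.0000−1.9449)/(84.3600−50.1600) = -0.0569. V = [p*·0.0000 + (1−p*)·1.9449]/1.06 = 0.2039. B = V − Δ·S = 4.5259.
Check: Δ(0,0)·S0 + B(0,0) = 0.2039 = V0.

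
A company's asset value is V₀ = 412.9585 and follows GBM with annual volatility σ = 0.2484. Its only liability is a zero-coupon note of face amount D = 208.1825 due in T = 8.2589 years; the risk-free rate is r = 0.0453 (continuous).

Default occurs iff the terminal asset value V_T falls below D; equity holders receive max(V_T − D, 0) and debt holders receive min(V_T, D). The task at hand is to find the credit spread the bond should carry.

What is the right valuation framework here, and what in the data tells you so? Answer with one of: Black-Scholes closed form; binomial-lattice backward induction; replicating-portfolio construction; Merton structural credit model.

framework: Merton structural credit model

Key observation: assets follow a GBM and default happens iff V_T < 208.1825; valuing claims on that split (equity as a call, risky debt as the residual) is the structural model's definition.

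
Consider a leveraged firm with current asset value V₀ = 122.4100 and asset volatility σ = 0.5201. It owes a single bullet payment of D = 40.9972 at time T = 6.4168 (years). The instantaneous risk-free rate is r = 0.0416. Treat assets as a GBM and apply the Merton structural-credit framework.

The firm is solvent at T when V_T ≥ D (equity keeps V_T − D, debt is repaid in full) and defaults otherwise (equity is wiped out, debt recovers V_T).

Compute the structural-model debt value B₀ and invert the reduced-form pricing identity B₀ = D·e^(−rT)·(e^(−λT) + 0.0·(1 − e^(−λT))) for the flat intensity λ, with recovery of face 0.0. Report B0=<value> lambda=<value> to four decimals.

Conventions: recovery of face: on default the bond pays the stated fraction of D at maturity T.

B0=25.8271 lambda=0.0304

With assets at 122.4100 and a single debt payment of 40.9972 at 6.4168 years:
d₁ = [ln(V₀/D) + (r + σ²/2)T] / (σ√T)
   = [ln(122.4100/40.9972) + (0.0416 + 0.5·0.5201²)·6.4168] / (0.5201·√6.4168)
   = [1.093872 + 1.134824] / 1.317486 = 1.691628
d₂ = d₁ − σ√T = 1.691628 − 1.317486 = 0.374141
N(d₁) = 0.954642,  N(d₂) = 0.645850,  e^(−rT) = 0.765720
E₀ = V₀·N(d₁) − D·e^(−rT)·N(d₂)
   = 122.4100·0.954642 − 40.9972·0.765720·0.645850 = 96.582891
B₀ = V₀ − E₀ = 122.4100 − 96.582891 = 25.827109
e^(−λT) = (B₀·e^(rT)/D − 0)/(1 − 0) = (25.8271·1.305961/40.9972 − 0)/1 = 0.82271901
λ = −ln(0.82271901)/6.4168 = 0.030411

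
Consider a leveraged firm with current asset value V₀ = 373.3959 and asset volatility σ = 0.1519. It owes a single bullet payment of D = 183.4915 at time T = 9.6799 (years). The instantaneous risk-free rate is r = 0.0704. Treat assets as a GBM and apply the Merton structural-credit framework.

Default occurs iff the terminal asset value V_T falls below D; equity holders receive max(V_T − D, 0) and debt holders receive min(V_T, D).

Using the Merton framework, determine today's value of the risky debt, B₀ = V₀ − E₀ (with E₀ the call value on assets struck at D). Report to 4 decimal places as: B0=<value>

Apply the equity-as-call identities (strike 183.4915, horizon 9.6799 years):
d₁ = [ln(V₀/D) + (r + σ²/2)T] / (σ√T)
   = [ln(373.3959/183.4915) + (0.0704 + 0.5·0.1519²)·9.6799] / (0.1519·√9.6799)
   = [0.710471 + 0.793140] / 0.472599 = 3.181576
d₂ = d₁ − σ√T = 3.181576 − 0.472599 = 2.708976
N(d₁) = 0.999268,  N(d₂) = 0.996625,  e^(−rT) = 0.505875
E₀ = V₀·N(d₁) − D·e^(−rT)·N(d₂)
   = 373.3959·0.999268 − 183.4915·0.505875·0.996625 = 280.611842
B₀ = V₀ − E₀ = 373.3959 − 280.611842 = 92.784058

B0=92.7841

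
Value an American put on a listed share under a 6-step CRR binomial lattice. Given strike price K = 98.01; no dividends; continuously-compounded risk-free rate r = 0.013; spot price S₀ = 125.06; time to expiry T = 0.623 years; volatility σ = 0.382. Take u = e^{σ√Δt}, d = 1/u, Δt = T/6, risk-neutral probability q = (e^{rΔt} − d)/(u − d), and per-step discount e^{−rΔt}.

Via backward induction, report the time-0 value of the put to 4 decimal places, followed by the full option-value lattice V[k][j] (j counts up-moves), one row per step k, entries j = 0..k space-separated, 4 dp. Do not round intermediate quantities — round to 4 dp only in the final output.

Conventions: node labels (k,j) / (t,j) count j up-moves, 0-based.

price = 3.3349
tree:
3.3349
5.5351 0.9101
8.9987 1.7186 0.0182
14.2223 3.2448 0.0348 0.0000
21.5763 6.1260 0.0663 0.0000 0.0000
30.4287 11.5643 0.1264 0.0000 0.0000 0.0000
38.2559 21.5763 0.2409 0.0000 0.0000 0.0000 0.0000

Δt=0.10383, u=1.13099, d=0.88418, q=0.47474, disc=e^(-rΔt)=0.99865
k=6 terminal: V=max(K-S,0) → 38.2559 21.5763 0.2409 0.0000 0.0000 0.0000 0.0000
k=5: j=0 S=67.5813 intr=30.4287 cont=30.2965 V=30.4287[EX]; j=1 S=86.4457 intr=11.5643 cont=11.4321 V=11.5643[EX]; j=2 S=110.5758 intr=0.0000 cont=0.1264 V=0.1264[hold]; j=3 S=141.4415 intr=0.0000 cont=0.0000 V=0.0000[hold]; j=4 S=180.9230 intr=0.0000 cont=0.0000 V=0.0000[hold]; j=5 S=231.4251 intr=0.0000 cont=0.0000 V=0.0000[hold]
k=4: j=0 S=76.4337 intr=21.5763 cont=21.4441 V=21.5763[EX]; j=1 S=97.7691 intr=0.2409 cont=6.1260 V=6.1260[hold]; j=2 S=125.0600 intr=0.0000 cont=0.0663 V=0.0663[hold]; j=3 S=159.9688 intr=0.0000 cont=0.0000 V=0.0000[hold]; j=4 S=204.6219 intr=0.0000 cont=0.0000 V=0.0000[hold]
k=3: j=0 S=86.4457 intr=11.5643 cont=14.2223 V=14.2223[hold]; j=1 S=110.5758 intr=0.0000 cont=3.2448 V=3.2448[hold]; j=2 S=141.4415 intr=0.0000 cont=0.0348 V=0.0348[hold]; j=3 S=180.9230 intr=0.0000 cont=0.0000 V=0.0000[hold]
k=2: j=0 S=97.7691 intr=0.2409 cont=8.9987 V=8.9987[hold]; j=1 S=125.0600 intr=0.0000 cont=1.7186 V=1.7186[hold]; j=2 S=159.9688 intr=0.0000 cont=0.0182 V=0.0182[hold]
k=1: j=0 S=110.5758 intr=0.0000 cont=5.5351 V=5.5351[hold]; j=1 S=141.4415 intr=0.0000 cont=0.9101 V=0.9101[hold]
k=0: j=0 S=125.0600 intr=0.0000 cont=3.3349 V=3.3349[hold]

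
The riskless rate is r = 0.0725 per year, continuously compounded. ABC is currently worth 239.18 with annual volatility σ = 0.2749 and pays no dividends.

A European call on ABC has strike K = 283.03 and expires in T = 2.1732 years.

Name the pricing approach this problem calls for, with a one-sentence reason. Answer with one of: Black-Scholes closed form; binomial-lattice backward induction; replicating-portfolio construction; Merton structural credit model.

Key observation: with ABC following a GBM at constant σ and r, the European call struck at 283.03 prices in closed form — nothing here needs a stepwise model or a balance sheet.

framework: Black-Scholes closed form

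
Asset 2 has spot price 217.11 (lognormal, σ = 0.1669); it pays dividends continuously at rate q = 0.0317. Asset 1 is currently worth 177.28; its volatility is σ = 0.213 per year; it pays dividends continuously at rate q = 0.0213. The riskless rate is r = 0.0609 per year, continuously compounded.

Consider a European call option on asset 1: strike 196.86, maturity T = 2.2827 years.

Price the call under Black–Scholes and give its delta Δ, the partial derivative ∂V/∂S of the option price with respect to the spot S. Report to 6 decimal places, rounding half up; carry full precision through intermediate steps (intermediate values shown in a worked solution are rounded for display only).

price = 20.542556
Δ = 0.520352

σ√T = 0.213·√2.2827 = 0.321813
d₁ = (ln(S/K) + (r−q+σ²/2)T) / (σ√T) = (ln(177.28/196.86) + (0.0609−0.0213+0.213²/2)·2.2827) / 0.321813 = (-0.104762 + 0.142177) / 0.321813 = 0.116261
d₂ = d₁ − σ√T = 0.116261 − 0.321813 = -0.205552
e^{−rT} = 0.870214
e^{−qT} = 0.952542
N(d₁) = 0.546277,  N(d₂) = 0.418570
Call price V = S·e^{−qT}·N(d₁) − K·e^{−rT}·N(d₂) = 92.247967 − 71.705411 = 20.542556
Δ = e^{−qT}·N(d₁) = 0.520352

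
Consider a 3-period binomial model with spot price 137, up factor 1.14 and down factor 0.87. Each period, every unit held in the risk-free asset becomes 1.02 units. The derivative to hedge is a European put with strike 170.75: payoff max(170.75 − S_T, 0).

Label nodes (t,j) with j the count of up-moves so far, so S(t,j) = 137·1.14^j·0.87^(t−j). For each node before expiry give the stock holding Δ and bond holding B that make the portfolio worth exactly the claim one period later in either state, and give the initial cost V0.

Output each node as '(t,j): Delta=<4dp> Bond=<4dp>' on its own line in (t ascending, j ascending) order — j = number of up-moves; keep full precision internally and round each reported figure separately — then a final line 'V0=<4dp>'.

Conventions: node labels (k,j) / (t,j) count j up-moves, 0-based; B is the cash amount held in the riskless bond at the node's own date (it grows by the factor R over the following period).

Risk-neutral probability p* = (R−d)/(u−d) = (1.02−0.87)/(1.14−0.87) = 0.5556.
Payoffs at expiry: V(3,0)=80.5351, V(3,1)=52.5374, V(3,2)=15.8507, V(3,3)=0.0000
(2,0): S=103.6953. Δ = (V_up−V_dn)/(S_up−S_dn) = (52.5374−80.5351)/(118.2126−90.2149) = -1.0000. V = [p*·52.5374 + (1−p*)·80.5351]/1.02 = 63.7067. B = V − Δ·S = 167.4020.
(2,1): S=135.8766. Δ = (V_up−V_dn)/(S_up−S_dn) = (15.8507−52.5374)/(154.8993−118.2126) = -1.0000. V = [p*·15.8507 + (1−p*)·52.5374]/1.02 = 31.5254. B = V − Δ·S = 167.4020.
(2,2): S=178.0452. Δ = (V_up−V_dn)/(S_up−S_dn) = (0.0000−15.8507)/(202.9715−154.8993) = -0.3297. V = [p*·0.0000 + (1−p*)·15.8507]/1.02 = 6.9066. B = V − Δ·S = 65.6128.
(1,0): S=119.1900. Δ = (V_up−V_dn)/(S_up−S_dn) = (31.5254−63.7067)/(135.8766−103.6953) = -1.0000. V = [p*·31.5254 + (1−p*)·63.7067]/1.02 = 44.9296. B = V − Δ·S = 164.1196.
(1,1): S=156.1800. Δ = (V_up−V_dn)/(S_up−S_dn) = (6.9066−31.5254)/(178.0452−135.8766) = -0.5838. V = [p*·6.9066 + (1−p*)·31.5254]/1.02 = 17.4983. B = V − Δ·S = 108.6789.
(0,0): S=137.0000. Δ = (V_up−V_dn)/(S_up−S_dn) = (17.4983−44.9296)/(156.1800−119.1900) = -0.7416. V = [p*·17.4983 + (1−p*)·44.9296]/1.02 = 29.1078. B = V − Δ·S = 130.7051.
As a check, the time-0 holding Δ(0,0)·S0 + B(0,0) comes to 29.1078 — exactly V0.

(0,0): Delta=-0.7416 Bond=130.7051
(1,0): Delta=-1.0000 Bond=164.1196
(1,1): Delta=-0.5838 Bond=108.6789
(2,0): Delta=-1.0000 Bond=167.4020
(2,1): Delta=-1.0000 Bond=167.4020
(2,2): Delta=-0.3297 Bond=65.6128
V0=29.1078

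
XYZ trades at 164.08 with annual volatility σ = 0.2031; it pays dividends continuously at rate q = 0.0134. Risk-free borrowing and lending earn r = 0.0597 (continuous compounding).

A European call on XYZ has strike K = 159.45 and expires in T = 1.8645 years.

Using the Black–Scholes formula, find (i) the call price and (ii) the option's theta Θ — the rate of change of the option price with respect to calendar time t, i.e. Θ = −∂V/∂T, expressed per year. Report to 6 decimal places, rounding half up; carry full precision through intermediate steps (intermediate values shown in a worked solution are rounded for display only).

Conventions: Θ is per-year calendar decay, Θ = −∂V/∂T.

σ√T = 0.2031·√1.8645 = 0.277326
d₁ = (ln(S/K) + (r−q+σ²/2)T) / (σ√T) = (ln(164.08/159.45) + (0.0597−0.0134+0.2031²/2)·1.8645) / 0.277326 = (0.028624 + 0.124781) / 0.277326 = 0.553157
d₂ = d₁ − σ√T = 0.553157 − 0.277326 = 0.275831
e^{−rT} = 0.894661
e^{−qT} = 0.975325
N(d₁) = 0.709922,  N(d₂) = 0.608661
Call price V = S·e^{−qT}·N(d₁) − K·e^{−rT}·N(d₂) = 113.609795 − 86.827713 = 26.782082
φ(d₁) = (1/√(2π))·e^{−d₁²/2} = 0.342347
Θ = −S·e^{−qT}·φ(d₁)·σ/(2√T) + q·S·e^{−qT}·N(d₁) − r·K·e^{−rT}·N(d₂) = −4.074465 + 1.522371 − 5.183614 = -7.735708

price = 26.782082
Θ = -7.735708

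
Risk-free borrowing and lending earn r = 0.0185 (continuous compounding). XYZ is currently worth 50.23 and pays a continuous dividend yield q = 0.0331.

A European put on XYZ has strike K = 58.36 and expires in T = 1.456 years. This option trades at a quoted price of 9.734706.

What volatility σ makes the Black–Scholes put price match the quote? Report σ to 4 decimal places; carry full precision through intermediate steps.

At σ = 0.1452 the Black–Scholes value reproduces the quote:
σ√T = 0.1452·√1.456 = 0.175205
d₁ = (ln(S/K) + (r−q+σ²/2)T) / (σ√T) = (ln(50.23/58.36) + (0.0185−0.0331+0.1452²/2)·1.456) / 0.175205 = (-0.150018 − 0.005909) / 0.175205 = -0.889970
d₂ = d₁ − σ√T = -0.889970 − 0.175205 = -1.065175
e^{−rT} = 0.973424
e^{−qT} = 0.952949
N(−d₁) = 0.813259,  N(−d₂) = 0.856602
V = K·e^{−rT}·N(−d₂) − S·e^{−qT}·N(−d₁) = 48.662679 − 38.927973 = 9.734706 (the quoted price), and the Black–Scholes price is strictly increasing in σ, so σ is unique

sigma = 0.1452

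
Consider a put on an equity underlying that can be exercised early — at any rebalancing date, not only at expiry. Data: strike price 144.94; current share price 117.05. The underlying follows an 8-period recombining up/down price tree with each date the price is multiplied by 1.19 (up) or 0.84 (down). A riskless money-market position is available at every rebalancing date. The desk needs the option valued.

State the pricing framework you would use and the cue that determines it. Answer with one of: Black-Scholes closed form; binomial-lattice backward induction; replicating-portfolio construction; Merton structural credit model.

framework: binomial-lattice backward induction

Key observation: the exercise right at every one of the 8 steps is what matters: each node needs max(144.94 − S, continuation), which only the stepwise tree valuation starting from spot 117.05 delivers.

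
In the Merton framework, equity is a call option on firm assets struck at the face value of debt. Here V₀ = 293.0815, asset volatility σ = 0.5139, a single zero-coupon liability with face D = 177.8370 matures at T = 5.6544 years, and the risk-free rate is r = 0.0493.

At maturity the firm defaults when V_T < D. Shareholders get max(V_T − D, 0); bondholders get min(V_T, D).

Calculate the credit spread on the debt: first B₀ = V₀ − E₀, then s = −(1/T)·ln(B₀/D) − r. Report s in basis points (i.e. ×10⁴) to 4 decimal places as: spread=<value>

Work the structural quantities from V₀ = 293.0815 against face 177.8370:
d₁ = [ln(V₀/D) + (r + σ²/2)T] / (σ√T)
   = [ln(293.0815/177.8370) + (0.0493 + 0.5·0.5139²)·5.6544] / (0.5139·√5.6544)
   = [0.499583 + 1.025406] / 1.222002 = 1.247944
d₂ = d₁ − σ√T = 1.247944 − 1.222002 = 0.025942
N(d₁) = 0.893974,  N(d₂) = 0.510348,  e^(−rT) = 0.756720
E₀ = V₀·N(d₁) − D·e^(−rT)·N(d₂)
   = 293.0815·0.893974 − 177.8370·0.756720·0.510348 = 193.328302
B₀ = V₀ − E₀ = 293.0815 − 193.328302 = 99.753198
spread = −(1/T)·ln(B₀/D) − r = −(1/5.6544)·ln(99.753198/177.8370) − 0.0493 = 0.05295104
in basis points: 0.05295104 × 10⁴ = 529.5104 bp

spread=529.5104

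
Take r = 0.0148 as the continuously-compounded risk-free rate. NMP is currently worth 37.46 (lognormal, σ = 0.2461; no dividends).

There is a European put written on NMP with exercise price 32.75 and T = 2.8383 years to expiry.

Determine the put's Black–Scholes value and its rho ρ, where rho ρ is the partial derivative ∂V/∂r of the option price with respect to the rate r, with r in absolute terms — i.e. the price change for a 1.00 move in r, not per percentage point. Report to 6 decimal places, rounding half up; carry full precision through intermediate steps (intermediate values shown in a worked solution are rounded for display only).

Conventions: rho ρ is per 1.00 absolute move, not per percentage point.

price = 3.121303
ρ = -36.871122

σ√T = 0.2461·√2.8383 = 0.414611
d₁ = (ln(S/K) + (r+σ²/2)T) / (σ√T) = (ln(37.46/32.75) + (0.0148+0.2461²/2)·2.8383) / 0.414611 = (0.134371 + 0.127958) / 0.414611 = 0.632710
d₂ = d₁ − σ√T = 0.632710 − 0.414611 = 0.218100
e^{−rT} = 0.958863
N(−d₁) = 0.263461,  N(−d₂) = 0.413676
Put price V = K·e^{−rT}·N(−d₂) − S·N(−d₁) = 12.990565 − 9.869263 = 3.121303
ρ = −K·T·e^{−rT}·N(−d₂) = -36.871122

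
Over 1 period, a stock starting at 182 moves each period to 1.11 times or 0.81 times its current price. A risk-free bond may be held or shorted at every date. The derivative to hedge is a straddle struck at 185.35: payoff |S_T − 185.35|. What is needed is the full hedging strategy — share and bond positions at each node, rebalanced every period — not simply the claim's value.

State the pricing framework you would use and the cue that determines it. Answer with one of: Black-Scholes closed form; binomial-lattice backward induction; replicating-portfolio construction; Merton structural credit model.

Key observation: since the answer must list Δ and B at each node of the 1.11/0.81 lattice on 182, the replicating-portfolio method — solving the two-state system at every node — is the one that applies.

framework: replicating-portfolio construction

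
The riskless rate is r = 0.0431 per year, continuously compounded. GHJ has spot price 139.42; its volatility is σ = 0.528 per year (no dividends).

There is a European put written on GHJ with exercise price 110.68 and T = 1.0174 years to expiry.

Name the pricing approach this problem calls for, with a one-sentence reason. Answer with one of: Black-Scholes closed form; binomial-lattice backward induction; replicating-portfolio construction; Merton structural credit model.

framework: Black-Scholes closed form

Key observation: everything needed for the exact continuous-time valuation of the European put on GHJ (strike 110.68) is given, and no feature rules the closed form out.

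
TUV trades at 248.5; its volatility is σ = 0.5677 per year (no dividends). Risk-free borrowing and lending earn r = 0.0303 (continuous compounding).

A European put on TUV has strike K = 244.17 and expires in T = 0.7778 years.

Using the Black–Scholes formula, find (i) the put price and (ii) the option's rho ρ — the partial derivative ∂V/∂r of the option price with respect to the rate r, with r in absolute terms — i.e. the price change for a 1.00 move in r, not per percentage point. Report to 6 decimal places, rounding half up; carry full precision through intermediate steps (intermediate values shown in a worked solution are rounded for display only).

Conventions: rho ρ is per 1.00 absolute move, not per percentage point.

price = 43.281973
ρ = -105.131161

σ√T = 0.5677·√0.7778 = 0.500671
d₁ = (ln(S/K) + (r+σ²/2)T) / (σ√T) = (ln(248.5/244.17) + (0.0303+0.5677²/2)·0.7778) / 0.500671 = (0.017578 + 0.148903) / 0.500671 = 0.332516
d₂ = d₁ − σ√T = 0.332516 − 0.500671 = -0.168155
e^{−rT} = 0.976708
N(−d₁) = 0.369750,  N(−d₂) = 0.566769
Put price V = K·e^{−rT}·N(−d₂) − S·N(−d₁) = 135.164774 − 91.882801 = 43.281973
ρ = −K·T·e^{−rT}·N(−d₂) = -105.131161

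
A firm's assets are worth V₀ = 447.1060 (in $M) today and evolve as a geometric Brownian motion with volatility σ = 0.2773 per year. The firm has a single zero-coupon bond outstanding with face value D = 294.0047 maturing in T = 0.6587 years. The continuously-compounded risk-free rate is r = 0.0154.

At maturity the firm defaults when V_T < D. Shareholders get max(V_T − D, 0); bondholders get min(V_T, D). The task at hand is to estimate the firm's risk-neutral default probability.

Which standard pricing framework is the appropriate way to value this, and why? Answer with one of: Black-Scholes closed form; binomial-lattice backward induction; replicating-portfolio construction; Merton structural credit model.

Key observation: with the firm-asset dynamics (V₀ = 447.1060) and a single zero-coupon liability of face 294.0047 given, debt value, spread, and default probability all derive from the option view of the balance sheet.

framework: Merton structural credit model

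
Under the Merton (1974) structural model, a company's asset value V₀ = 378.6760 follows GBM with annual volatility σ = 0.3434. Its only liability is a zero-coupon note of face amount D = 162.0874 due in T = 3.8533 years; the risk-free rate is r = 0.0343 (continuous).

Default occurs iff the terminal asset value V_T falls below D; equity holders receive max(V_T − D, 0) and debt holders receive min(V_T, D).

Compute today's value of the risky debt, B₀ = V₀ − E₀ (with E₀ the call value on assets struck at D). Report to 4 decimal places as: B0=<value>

B0=137.1482

Equity is a call on the firm's assets struck at D = 162.0874:
d₁ = [ln(V₀/D) + (r + σ²/2)T] / (σ√T)
   = [ln(378.6760/162.0874) + (0.0343 + 0.5·0.3434²)·3.8533] / (0.3434·√3.8533)
   = [0.848545 + 0.359366] / 0.674088 = 1.791918
d₂ = d₁ − σ√T = 1.791918 − 0.674088 = 1.117830
N(d₁) = 0.963427,  N(d₂) = 0.868180,  e^(−rT) = 0.876194
E₀ = V₀·N(d₁) − D·e^(−rT)·N(d₂)
   = 378.6760·0.963427 − 162.0874·0.876194·0.868180 = 241.527764
B₀ = V₀ − E₀ = 378.6760 − 241.527764 = 137.148236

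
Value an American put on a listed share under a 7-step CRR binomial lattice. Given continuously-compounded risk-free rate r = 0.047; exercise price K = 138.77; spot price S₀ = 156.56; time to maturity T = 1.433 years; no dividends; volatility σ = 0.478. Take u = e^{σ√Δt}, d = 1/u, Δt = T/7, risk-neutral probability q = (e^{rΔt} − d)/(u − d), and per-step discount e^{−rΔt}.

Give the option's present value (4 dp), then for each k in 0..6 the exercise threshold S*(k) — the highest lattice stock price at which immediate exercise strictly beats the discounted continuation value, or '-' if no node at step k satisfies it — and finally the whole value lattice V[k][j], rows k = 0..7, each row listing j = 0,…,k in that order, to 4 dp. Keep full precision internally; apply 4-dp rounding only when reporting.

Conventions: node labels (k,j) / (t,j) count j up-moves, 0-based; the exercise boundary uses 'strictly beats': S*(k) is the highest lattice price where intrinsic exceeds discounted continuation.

price = 21.8199
boundary = - - - - 65.9138 81.8281 101.5848
tree:
21.8199
31.0622 11.7775
42.9068 18.2564 4.6652
57.1514 27.6208 8.0019 0.9734
72.8562 40.5016 13.5676 1.8484 0.0000
85.6754 56.9419 22.6732 3.5102 0.0000 0.0000
96.0015 72.8562 37.1852 6.6658 0.0000 0.0000 0.0000
104.3193 85.6754 56.9419 12.6585 0.0000 0.0000 0.0000 0.0000

Δt=0.20471, u=1.24144, d=0.80552, q=0.46832, disc=e^(-rΔt)=0.99042
k=7 terminal: V=max(K-S,0) → 104.3193 85.6754 56.9419 12.6585 0.0000 0.0000 0.0000 0.0000
k=6: j=0 S=42.7685 intr=96.0015 cont=94.6727 V=96.0015[EX]; j=1 S=65.9138 intr=72.8562 cont=71.5274 V=72.8562[EX]; j=2 S=101.5848 intr=37.1852 cont=35.8564 V=37.1852[EX]; j=3 S=156.5600 intr=0.0000 cont=6.6658 V=6.6658[hold]; j=4 S=241.2865 intr=0.0000 cont=0.0000 V=0.0000[hold]; j=5 S=371.8649 intr=0.0000 cont=0.0000 V=0.0000[hold]; j=6 S=573.1092 intr=0.0000 cont=0.0000 V=0.0000[hold]  S*(6)=101.5848
k=5: j=0 S=53.0946 intr=85.6754 cont=84.3466 V=85.6754[EX]; j=1 S=81.8281 intr=56.9419 cont=55.6131 V=56.9419[EX]; j=2 S=126.1115 intr=12.6585 cont=22.6732 V=22.6732[hold]; j=3 S=194.3600 intr=0.0000 cont=3.5102 V=3.5102[hold]; j=4 S=299.5430 intr=0.0000 cont=0.0000 V=0.0000[hold]; j=5 S=461.6484 intr=0.0000 cont=0.0000 V=0.0000[hold]  S*(5)=81.8281
k=4: j=0 S=65.9138 intr=72.8562 cont=71.5274 V=72.8562[EX]; j=1 S=101.5848 intr=37.1852 cont=40.5016 V=40.5016[hold]; j=2 S=156.5600 intr=0.0000 cont=13.5676 V=13.5676[hold]; j=3 S=241.2865 intr=0.0000 cont=1.8484 V=1.8484[hold]; j=4 S=371.8649 intr=0.0000 cont=0.0000 V=0.0000[hold]  S*(4)=65.9138
k=3: j=0 S=81.8281 intr=56.9419 cont=57.1514 V=57.1514[hold]; j=1 S=126.1115 intr=12.6585 cont=27.6208 V=27.6208[hold]; j=2 S=194.3600 intr=0.0000 cont=8.0019 V=8.0019[hold]; j=3 S=299.5430 intr=0.0000 cont=0.9734 V=0.9734[hold]  S*(3)=-
k=2: j=0 S=101.5848 intr=37.1852 cont=42.9068 V=42.9068[hold]; j=1 S=156.5600 intr=0.0000 cont=18.2564 V=18.2564[hold]; j=2 S=241.2865 intr=0.0000 cont=4.6652 V=4.6652[hold]  S*(2)=-
k=1: j=0 S=126.1115 intr=12.6585 cont=31.0622 V=31.0622[hold]; j=1 S=194.3600 intr=0.0000 cont=11.7775 V=11.7775[hold]  S*(1)=-
k=0: j=0 S=156.5600 intr=0.0000 cont=21.8199 V=21.8199[hold]  S*(0)=-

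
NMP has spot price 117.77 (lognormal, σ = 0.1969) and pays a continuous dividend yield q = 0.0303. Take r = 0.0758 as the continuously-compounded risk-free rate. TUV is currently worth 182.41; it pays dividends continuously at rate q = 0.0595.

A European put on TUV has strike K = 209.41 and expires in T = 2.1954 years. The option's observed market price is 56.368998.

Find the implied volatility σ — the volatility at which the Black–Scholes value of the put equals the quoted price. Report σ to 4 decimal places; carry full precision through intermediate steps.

At σ = 0.4845 the Black–Scholes value reproduces the quote:
σ√T = 0.4845·√2.1954 = 0.717878
d₁ = (ln(S/K) + (r−q+σ²/2)T) / (σ√T) = (ln(182.41/209.41) + (0.0758−0.0595+0.4845²/2)·2.1954) / 0.717878 = (-0.138037 + 0.293459) / 0.717878 = 0.216502
d₂ = d₁ − σ√T = 0.216502 − 0.717878 = -0.501376
e^{−rT} = 0.846698
e^{−qT} = 0.877546
N(−d₁) = 0.414298,  N(−d₂) = 0.691947
V = K·e^{−rT}·N(−d₂) − S·e^{−qT}·N(−d₁) = 122.686982 − 66.317984 = 56.368998 (the observed quote) — the price is monotone increasing in volatility, hence this σ is the only solution

sigma = 0.4845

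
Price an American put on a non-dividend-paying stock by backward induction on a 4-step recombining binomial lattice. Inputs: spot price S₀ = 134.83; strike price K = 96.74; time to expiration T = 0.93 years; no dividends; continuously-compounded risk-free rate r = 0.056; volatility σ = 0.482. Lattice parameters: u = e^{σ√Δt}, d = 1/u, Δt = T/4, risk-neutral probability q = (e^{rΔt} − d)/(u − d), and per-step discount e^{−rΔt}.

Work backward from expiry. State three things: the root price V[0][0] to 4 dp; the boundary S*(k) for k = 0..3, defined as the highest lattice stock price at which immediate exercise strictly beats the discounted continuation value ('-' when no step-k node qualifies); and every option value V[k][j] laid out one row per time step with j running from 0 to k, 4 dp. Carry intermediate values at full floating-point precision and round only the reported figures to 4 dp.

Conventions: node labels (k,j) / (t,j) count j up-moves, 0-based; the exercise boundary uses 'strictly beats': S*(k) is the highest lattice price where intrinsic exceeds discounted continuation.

price = 6.6326
boundary = - - - 67.1399
tree:
6.6326
11.1531 1.7219
18.4028 3.2921 0.0000
29.6001 6.2942 0.0000 0.0000
43.5236 12.0336 0.0000 0.0000 0.0000

Δt=0.23250  u=1.26164  d=0.79262  q=0.47010  discount=0.98706
step 4 (expiry): payoffs max(K−S,0) = 43.5236 12.0336 0.0000 0.0000 0.0000
step 3: (k=3,j=0): S=67.1399, K−S=29.6001, hold=28.3487 ⇒ V=29.6001 exercise | (k=3,j=1): S=106.8689, K−S=0.0000, hold=6.2942 ⇒ V=6.2942 continue | (k=3,j=2): S=170.1068, K−S=0.0000, hold=0.0000 ⇒ V=0.0000 continue | (k=3,j=3): S=270.7648, K−S=0.0000, hold=0.0000 ⇒ V=0.0000 continue  boundary S*=67.1399
step 2: (k=2,j=0): S=84.7064, K−S=12.0336, hold=18.4028 ⇒ V=18.4028 continue | (k=2,j=1): S=134.8300, K−S=0.0000, hold=3.2921 ⇒ V=3.2921 continue | (k=2,j=2): S=214.6135, K−S=0.0000, hold=0.0000 ⇒ V=0.0000 continue  boundary S*=-
step 1: (k=1,j=0): S=106.8689, K−S=0.0000, hold=11.1531 ⇒ V=11.1531 continue | (k=1,j=1): S=170.1068, K−S=0.0000, hold=1.7219 ⇒ V=1.7219 continue  boundary S*=-
step 0: (k=0,j=0): S=134.8300, K−S=0.0000, hold=6.6326 ⇒ V=6.6326 continue  boundary S*=-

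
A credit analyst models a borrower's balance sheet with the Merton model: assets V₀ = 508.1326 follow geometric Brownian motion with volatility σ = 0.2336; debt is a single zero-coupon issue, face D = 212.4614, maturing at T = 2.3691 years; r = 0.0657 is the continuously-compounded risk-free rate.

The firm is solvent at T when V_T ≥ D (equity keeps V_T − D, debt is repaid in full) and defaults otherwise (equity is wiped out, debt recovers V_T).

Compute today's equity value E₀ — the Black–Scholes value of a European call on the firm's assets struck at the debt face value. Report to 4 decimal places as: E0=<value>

E0=326.3630

With assets at 508.1326 and a single debt payment of 212.4614 at 2.3691 years:
d₁ = [ln(V₀/D) + (r + σ²/2)T] / (σ√T)
   = [ln(508.1326/212.4614) + (0.0657 + 0.5·0.2336²)·2.3691] / (0.2336·√2.3691)
   = [0.871982 + 0.220290] / 0.359554 = 3.037849
d₂ = d₁ − σ√T = 3.037849 − 0.359554 = 2.678294
N(d₁) = 0.998809,  N(d₂) = 0.996300,  e^(−rT) = 0.855859
E₀ = V₀·N(d₁) − D·e^(−rT)·N(d₂)
   = 508.1326·0.998809 − 212.4614·0.855859·0.996300 = 326.363048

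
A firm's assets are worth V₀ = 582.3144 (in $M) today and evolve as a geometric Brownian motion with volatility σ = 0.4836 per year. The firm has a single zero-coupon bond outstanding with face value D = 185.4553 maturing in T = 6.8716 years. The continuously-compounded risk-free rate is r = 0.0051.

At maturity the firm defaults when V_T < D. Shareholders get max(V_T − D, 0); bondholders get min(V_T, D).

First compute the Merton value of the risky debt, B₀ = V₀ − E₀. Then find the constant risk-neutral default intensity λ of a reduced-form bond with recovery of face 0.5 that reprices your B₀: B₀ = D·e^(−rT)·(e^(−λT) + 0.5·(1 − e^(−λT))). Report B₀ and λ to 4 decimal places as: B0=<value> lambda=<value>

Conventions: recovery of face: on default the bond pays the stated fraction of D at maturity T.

B0=144.6994 lambda=0.0705

With assets at 582.3144 and a single debt payment of 185.4553 at 6.8716 years:
d₁ = [ln(V₀/D) + (r + σ²/2)T] / (σ√T)
   = [ln(582.3144/185.4553) + (0.0051 + 0.5·0.4836²)·6.8716] / (0.4836·√6.8716)
   = [1.144197 + 0.838572] / 1.267696 = 1.564072
d₂ = d₁ − σ√T = 1.564072 − 1.267696 = 0.296376
N(d₁) = 0.941100,  N(d₂) = 0.616529,  e^(−rT) = 0.965562
E₀ = V₀·N(d₁) − D·e^(−rT)·N(d₂)
   = 582.3144·0.941100 − 185.4553·0.965562·0.616529 = 437.615039
B₀ = V₀ − E₀ = 582.3144 − 437.615039 = 144.699361
e^(−λT) = (B₀·e^(rT)/D − 0.5)/(1 − 0.5) = (144.6994·1.035666/185.4553 − 0.5)/0.5 = 0.61613411
λ = −ln(0.61613411)/6.8716 = 0.070477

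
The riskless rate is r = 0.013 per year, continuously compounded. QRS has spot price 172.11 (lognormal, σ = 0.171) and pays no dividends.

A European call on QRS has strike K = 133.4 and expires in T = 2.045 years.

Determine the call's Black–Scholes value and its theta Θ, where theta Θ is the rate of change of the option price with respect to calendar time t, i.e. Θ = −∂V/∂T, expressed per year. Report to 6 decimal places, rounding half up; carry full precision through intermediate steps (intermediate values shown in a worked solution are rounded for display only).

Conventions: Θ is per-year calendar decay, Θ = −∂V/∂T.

price = 44.466407
Θ = -3.258227

σ√T = 0.171·√2.045 = 0.244536
d₁ = (ln(S/K) + (r+σ²/2)T) / (σ√T) = (ln(172.11/133.4) + (0.013+0.171²/2)·2.045) / 0.244536 = (0.254782 + 0.056484) / 0.244536 = 1.272883
d₂ = d₁ − σ√T = 1.272883 − 0.244536 = 1.028347
e^{−rT} = 0.973765
N(d₁) = 0.898470,  N(d₂) = 0.848107
Call price V = S·N(d₁) − K·e^{−rT}·N(d₂) = 154.635698 − 110.169291 = 44.466407
φ(d₁) = (1/√(2π))·e^{−d₁²/2} = 0.177452
Θ = −S·φ(d₁)·σ/(2√T) − r·K·e^{−rT}·N(d₂) = −1.826027 − 1.432201 = -3.258227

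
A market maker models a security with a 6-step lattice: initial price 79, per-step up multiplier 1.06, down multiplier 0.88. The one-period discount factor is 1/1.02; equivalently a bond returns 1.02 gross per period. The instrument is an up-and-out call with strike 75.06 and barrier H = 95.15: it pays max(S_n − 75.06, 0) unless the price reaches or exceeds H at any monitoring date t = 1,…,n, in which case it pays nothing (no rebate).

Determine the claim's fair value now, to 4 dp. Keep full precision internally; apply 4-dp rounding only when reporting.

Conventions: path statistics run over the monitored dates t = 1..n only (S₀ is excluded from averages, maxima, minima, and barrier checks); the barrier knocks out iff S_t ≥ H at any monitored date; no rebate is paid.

price = 4.5266

Set p* = 0.7778 (from d < R < u); the path-dependent value is the discounted p*-expectation over all price paths.
Enumerate all 2^6 = 64 price paths (U = up ×1.06, D = down ×0.88); each path with k up-moves has probability p*^k·(1−p*)^(6−k).
DDDDDD: M=69.5200, payoff=0.0000, prob=0.000120
UDDDDD: M=83.7400, payoff=0.0000, prob=0.000421
DUDDDD: M=73.6912, payoff=0.0000, prob=0.000421
UUDDDD: M=88.7644, payoff=0.0000, prob=0.001475
DDUDDD: M=69.5200, payoff=0.0000, prob=0.000421
UDUDDD: M=83.7400, payoff=0.0000, prob=0.001475
DUUDDD: M=78.1127, payoff=0.0000, prob=0.001475
UUUDDD: M=94.0903, payoff=0.0000, prob=0.005163
DDDUDD: M=69.5200, payoff=0.0000, prob=0.000421
UDDUDD: M=83.7400, payoff=0.0000, prob=0.001475
DUDUDD: M=73.6912, payoff=0.0000, prob=0.001475
UUDUDD: M=88.7644, payoff=0.0000, prob=0.005163
DDUUDD: M=69.5200, payoff=0.0000, prob=0.001475
UDUUDD: M=83.7400, payoff=0.0000, prob=0.005163
DUUUDD: M=82.7994, payoff=0.0000, prob=0.005163
UUUUDD: M=99.7357, payoff=0.0000, prob=0.018072
DDDDUD: M=69.5200, payoff=0.0000, prob=0.000421
UDDDUD: M=83.7400, payoff=0.0000, prob=0.001475
DUDDUD: M=73.6912, payoff=0.0000, prob=0.001475
UUDDUD: M=88.7644, payoff=0.0000, prob=0.005163
DDUDUD: M=69.5200, payoff=0.0000, prob=0.001475
UDUDUD: M=83.7400, payoff=0.0000, prob=0.005163
DUUDUD: M=78.1127, payoff=0.0000, prob=0.005163
UUUDUD: M=94.0903, payoff=2.1753, prob=0.018072
DDDUUD: M=69.5200, payoff=0.0000, prob=0.001475
UDDUUD: M=83.7400, payoff=0.0000, prob=0.005163
DUDUUD: M=73.6912, payoff=0.0000, prob=0.005163
UUDUUD: M=88.7644, payoff=2.1753, prob=0.018072
DDUUUD: M=72.8635, payoff=0.0000, prob=0.005163
UDUUUD: M=87.7674, payoff=2.1753, prob=0.018072
DUUUUD: M=87.7674, payoff=2.1753, prob=0.018072
UUUUUD: M=105.7198, payoff=0.0000, prob=0.063251
DDDDDU: M=69.5200, payoff=0.0000, prob=0.000421
UDDDDU: M=83.7400, payoff=0.0000, prob=0.001475
DUDDDU: M=73.6912, payoff=0.0000, prob=0.001475
UUDDDU: M=88.7644, payoff=0.0000, prob=0.005163
DDUDDU: M=69.5200, payoff=0.0000, prob=0.001475
UDUDDU: M=83.7400, payoff=0.0000, prob=0.005163
DUUDDU: M=78.1127, payoff=0.0000, prob=0.005163
UUUDDU: M=94.0903, payoff=2.1753, prob=0.018072
DDDUDU: M=69.5200, payoff=0.0000, prob=0.001475
UDDUDU: M=83.7400, payoff=0.0000, prob=0.005163
DUDUDU: M=73.6912, payoff=0.0000, prob=0.005163
UUDUDU: M=88.7644, payoff=2.1753, prob=0.018072
DDUUDU: M=69.5200, payoff=0.0000, prob=0.005163
UDUUDU: M=83.7400, payoff=2.1753, prob=0.018072
DUUUDU: M=82.7994, payoff=2.1753, prob=0.018072
UUUUDU: M=99.7357, payoff=0.0000, prob=0.063251
DDDDUU: M=69.5200, payoff=0.0000, prob=0.001475
UDDDUU: M=83.7400, payoff=0.0000, prob=0.005163
DUDDUU: M=73.6912, payoff=0.0000, prob=0.005163
UUDDUU: M=88.7644, payoff=2.1753, prob=0.018072
DDUDUU: M=69.5200, payoff=0.0000, prob=0.005163
UDUDUU: M=83.7400, payoff=2.1753, prob=0.018072
DUUDUU: M=78.1127, payoff=2.1753, prob=0.018072
UUUDUU: M=94.0903, payoff=17.9734, prob=0.063251
DDDUUU: M=69.5200, payoff=0.0000, prob=0.005163
UDDUUU: M=83.7400, payoff=2.1753, prob=0.018072
DUDUUU: M=77.2353, payoff=2.1753, prob=0.018072
UUDUUU: M=93.0334, payoff=17.9734, prob=0.063251
DDUUUU: M=77.2353, payoff=2.1753, prob=0.018072
UDUUUU: M=93.0334, payoff=17.9734, prob=0.063251
DUUUUU: M=93.0334, payoff=17.9734, prob=0.063251
UUUUUU: M=112.0630, payoff=0.0000, prob=0.221377
Price = Σ prob·payoff / R^6 = 5.097689 / 1.126162 = 4.5266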